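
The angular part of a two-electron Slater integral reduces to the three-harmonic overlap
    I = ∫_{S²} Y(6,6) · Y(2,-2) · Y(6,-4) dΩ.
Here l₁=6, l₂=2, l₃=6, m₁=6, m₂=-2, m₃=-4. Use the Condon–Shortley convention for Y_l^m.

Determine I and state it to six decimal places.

Rules hold: Σm=0, L=14 even, 4≤6≤8.
N = 13·5·13 = 845
Δ = 2!·10!·2!/15! = 1/90090
Racah Σ t=0..2: t=0:+1/69120 t=1:−1/14400 t=2:+1/69120 = -7/172800
⇒ 3j(6 2 6; 0 0 0)² = 14/715, sgn -1
Racah Σ t=0..0: t=0:+1/14515200 = 1/14515200
⇒ 3j(6 2 6; 6 -2 -4)² = 2/455, sgn +1
4πI² = N·(3j₀)²·(3jₘ)² = 4/55
I = -1·√(0.0727273/4π) = -0.07607531

-0.076075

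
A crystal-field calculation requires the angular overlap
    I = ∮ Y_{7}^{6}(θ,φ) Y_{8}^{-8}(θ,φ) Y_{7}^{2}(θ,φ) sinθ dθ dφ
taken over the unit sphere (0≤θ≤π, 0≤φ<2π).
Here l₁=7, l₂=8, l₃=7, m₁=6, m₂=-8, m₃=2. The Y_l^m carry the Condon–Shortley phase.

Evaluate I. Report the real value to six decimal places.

Checks pass: Σm=0; 22 even; l₃=7∈[1,15].
(2·7+1)(2·8+1)(2·7+1) = 3825
Δ: 8! 6! 8! / 23! → 1/22086194130
sum: t=1:−1/18289152000 t=2:+1/248832000 t=3:−1/24883200 t=4:+1/11943936 t=5:−1/24883200 t=6:+1/248832000 t=7:−1/18289152000 = 11/975421440
3j²(7 8 7; 0 0 0) = Δ·Π!·Σ² = 1750/289731  (sign -1)
sum: t=0:+1/195084288000 = 1/195084288000
3j²(7 8 7; 6 -8 2) = Δ·Π!·Σ² = 351/52003  (sign -1)
combine: 4πI² = 3825·1750/289731·351/52003 = 506250/3246473
take √, sign +1: I = 0.11139654

0.111397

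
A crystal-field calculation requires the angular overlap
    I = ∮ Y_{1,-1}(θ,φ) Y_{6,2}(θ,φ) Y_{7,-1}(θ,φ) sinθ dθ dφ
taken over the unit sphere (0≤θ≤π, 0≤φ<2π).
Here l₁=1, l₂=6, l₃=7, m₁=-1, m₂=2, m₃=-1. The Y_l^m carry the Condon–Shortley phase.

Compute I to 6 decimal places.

-0.135514

Checks pass: Σm=0; 14 even; l₃=7∈[5,7].
(2·1+1)(2·6+1)(2·7+1) = 585
Δ: 0! 2! 12! / 15! → 1/1365
sum: t=0:+1/518400 = 1/518400
3j²(1 6 7; 0 0 0) = Δ·Π!·Σ² = 7/195  (sign -1)
sum: t=0:+1/1935360 = 1/1935360
3j²(1 6 7; -1 2 -1) = Δ·Π!·Σ² = 1/91  (sign +1)
combine: 4πI² = 585·7/195·1/91 = 3/13
take √, sign -1: I = -0.13551395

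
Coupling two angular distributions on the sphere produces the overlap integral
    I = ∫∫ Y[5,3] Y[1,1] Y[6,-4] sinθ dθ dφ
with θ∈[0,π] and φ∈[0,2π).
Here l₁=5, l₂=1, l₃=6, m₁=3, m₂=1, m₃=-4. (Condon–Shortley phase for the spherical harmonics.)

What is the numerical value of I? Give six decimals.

0.274090

Rules hold: Σm=0, L=12 even, 4≤6≤6.
N = 11·3·13 = 429
Δ = 0!·10!·2!/13! = 1/858
Racah Σ t=0..0: t=0:+1/14400 = 1/14400
⇒ 3j(5 1 6; 0 0 0)² = 6/143, sgn +1
Racah Σ t=0..0: t=0:+1/161280 = 1/161280
⇒ 3j(5 1 6; 3 1 -4)² = 15/286, sgn +1
4πI² = N·(3j₀)²·(3jₘ)² = 135/143
I = +1·√(0.944056/4π) = 0.27409047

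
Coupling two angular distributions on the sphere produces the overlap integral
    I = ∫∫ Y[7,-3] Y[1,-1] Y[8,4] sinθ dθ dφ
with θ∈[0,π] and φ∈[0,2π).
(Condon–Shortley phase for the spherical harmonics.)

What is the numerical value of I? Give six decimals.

m-sum 0 ✓  L=16 even ✓  6≤8≤8 ✓
Π(2lᵢ+1) = 15×3×17 = 765
triangle coeff Δ(7,1,8) = 1/2040
Σ_t [0,0]: t=0:+1/25401600 = 1/25401600
(3j)²=8/255 [(7 1 8; 0 0 0)], sign=+1
Σ_t [0,0]: t=0:+1/174182400 = 1/174182400
(3j)²=11/340 [(7 1 8; -3 -1 4)], sign=+1
⇒ 4πI² = 66/85
I = (+1)√(66/85/(4π)) = 0.24857507

0.248575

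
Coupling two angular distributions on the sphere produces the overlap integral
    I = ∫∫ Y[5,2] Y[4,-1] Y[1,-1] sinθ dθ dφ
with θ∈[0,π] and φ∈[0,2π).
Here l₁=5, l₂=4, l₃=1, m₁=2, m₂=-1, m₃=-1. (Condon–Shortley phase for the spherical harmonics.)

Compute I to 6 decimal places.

0.225034

Checks pass: Σm=0; 10 even; l₃=1∈[1,9].
(2·5+1)(2·4+1)(2·1+1) = 297
Δ: 8! 2! 0! / 11! → 1/495
sum: t=4:+1/576 = 1/576
3j²(5 4 1; 0 0 0) = Δ·Π!·Σ² = 5/99  (sign -1)
sum: t=3:−1/1440 = -1/1440
3j²(5 4 1; 2 -1 -1) = Δ·Π!·Σ² = 7/165  (sign -1)
combine: 4πI² = 297·5/99·7/165 = 7/11
take √, sign +1: I = 0.22503380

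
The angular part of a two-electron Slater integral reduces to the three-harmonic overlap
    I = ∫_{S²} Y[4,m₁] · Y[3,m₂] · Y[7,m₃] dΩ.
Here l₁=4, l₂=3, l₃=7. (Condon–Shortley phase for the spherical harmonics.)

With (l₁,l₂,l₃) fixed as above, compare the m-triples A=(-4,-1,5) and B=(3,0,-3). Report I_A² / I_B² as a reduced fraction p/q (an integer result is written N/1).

33/32

Same 4,3,7: normalisation and zero-m 3j drop out of the ratio.
A: Δ: 0! 8! 6! / 15! → 1/45045; sum: t=0:+1/1935360 = 1/1935360; 3j²(4 3 7; -4 -1 5) = Δ·Π!·Σ² = 1/91  (sign +1)
B: Δ: 0! 8! 6! / 15! → 1/45045; sum: t=0:+1/181440 = 1/181440; 3j²(4 3 7; 3 0 -3) = Δ·Π!·Σ² = 32/3003  (sign +1)
I_A²/I_B² = (1/91)/(32/3003) = 33/32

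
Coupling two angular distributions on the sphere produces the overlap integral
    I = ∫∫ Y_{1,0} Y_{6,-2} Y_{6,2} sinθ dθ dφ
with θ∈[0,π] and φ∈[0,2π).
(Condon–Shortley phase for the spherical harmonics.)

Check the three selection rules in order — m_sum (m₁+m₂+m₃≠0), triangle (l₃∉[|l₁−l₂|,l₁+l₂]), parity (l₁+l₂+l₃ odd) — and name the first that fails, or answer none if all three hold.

parity

Σmᵢ = 0  ✓
l₃∈[|l₁−l₂|,l₁+l₂]=[5,7], have l₃=6  ✓
Σlᵢ = 13 ⇒ odd  ✗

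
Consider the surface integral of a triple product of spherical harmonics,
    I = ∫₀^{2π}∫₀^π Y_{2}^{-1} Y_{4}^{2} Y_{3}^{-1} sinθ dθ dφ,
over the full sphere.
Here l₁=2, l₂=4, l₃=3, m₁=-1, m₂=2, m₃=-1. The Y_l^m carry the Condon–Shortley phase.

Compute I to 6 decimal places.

l₁+l₂+l₃=9 is odd: 3j(l;000)=0 ⇒ I=0

0.000000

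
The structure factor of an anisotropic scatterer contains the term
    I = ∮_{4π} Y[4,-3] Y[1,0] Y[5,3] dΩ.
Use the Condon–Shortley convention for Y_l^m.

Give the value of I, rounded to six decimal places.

Rules hold: Σm=0, L=10 even, 3≤5≤5.
N = 9·3·11 = 297
Δ = 0!·8!·2!/11! = 1/495
Racah Σ t=0..0: t=0:+1/576 = 1/576
⇒ 3j(4 1 5; 0 0 0)² = 5/99, sgn -1
Racah Σ t=0..0: t=0:+1/5040 = 1/5040
⇒ 3j(4 1 5; -3 0 3)² = 16/495, sgn +1
4πI² = N·(3j₀)²·(3jₘ)² = 16/33
I = -1·√(0.484848/4π) = -0.19642560

-0.196426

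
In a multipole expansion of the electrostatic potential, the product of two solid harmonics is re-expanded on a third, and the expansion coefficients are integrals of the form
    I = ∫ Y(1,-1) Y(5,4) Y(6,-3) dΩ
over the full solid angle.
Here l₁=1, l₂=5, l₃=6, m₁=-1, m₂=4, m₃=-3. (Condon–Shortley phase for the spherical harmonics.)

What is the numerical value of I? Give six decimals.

-0.070770

Checks pass: Σm=0; 12 even; l₃=6∈[4,6].
(2·1+1)(2·5+1)(2·6+1) = 429
Δ: 0! 2! 10! / 13! → 1/858
sum: t=0:+1/14400 = 1/14400
3j²(1 5 6; 0 0 0) = Δ·Π!·Σ² = 6/143  (sign +1)
sum: t=0:+1/725760 = 1/725760
3j²(1 5 6; -1 4 -3) = Δ·Π!·Σ² = 1/286  (sign -1)
combine: 4πI² = 429·6/143·1/286 = 9/143
take √, sign -1: I = -0.07076985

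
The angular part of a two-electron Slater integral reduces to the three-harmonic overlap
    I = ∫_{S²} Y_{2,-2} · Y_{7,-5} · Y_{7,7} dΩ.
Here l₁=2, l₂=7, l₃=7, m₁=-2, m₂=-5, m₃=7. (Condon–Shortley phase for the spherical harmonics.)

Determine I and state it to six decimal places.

0.066694

Checks pass: Σm=0; 16 even; l₃=7∈[5,9].
(2·2+1)(2·7+1)(2·7+1) = 1125
Δ: 2! 2! 12! / 17! → 1/185640
sum: t=0:+1/2419200 t=1:−1/518400 t=2:+1/2419200 = -1/907200
3j²(2 7 7; 0 0 0) = Δ·Π!·Σ² = 56/3315  (sign +1)
sum: t=2:+1/1916006400 = 1/1916006400
3j²(2 7 7; -2 -5 7) = Δ·Π!·Σ² = 1/340  (sign +1)
combine: 4πI² = 1125·56/3315·1/340 = 210/3757
take √, sign +1: I = 0.06669359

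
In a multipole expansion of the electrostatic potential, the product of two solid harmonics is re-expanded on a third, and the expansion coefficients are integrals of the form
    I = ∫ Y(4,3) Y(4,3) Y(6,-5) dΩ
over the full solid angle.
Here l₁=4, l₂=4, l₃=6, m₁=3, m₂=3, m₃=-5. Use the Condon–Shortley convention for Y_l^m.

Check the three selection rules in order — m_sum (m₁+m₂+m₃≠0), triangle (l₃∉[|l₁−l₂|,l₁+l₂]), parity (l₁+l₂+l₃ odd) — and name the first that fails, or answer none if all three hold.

m_sum

azimuthal sum: 3 + 3 − 5 = 1  ✗
0 ≤ 6 ≤ 8 (triangle on l)
L = 4 + 4 + 6 = 14 (even)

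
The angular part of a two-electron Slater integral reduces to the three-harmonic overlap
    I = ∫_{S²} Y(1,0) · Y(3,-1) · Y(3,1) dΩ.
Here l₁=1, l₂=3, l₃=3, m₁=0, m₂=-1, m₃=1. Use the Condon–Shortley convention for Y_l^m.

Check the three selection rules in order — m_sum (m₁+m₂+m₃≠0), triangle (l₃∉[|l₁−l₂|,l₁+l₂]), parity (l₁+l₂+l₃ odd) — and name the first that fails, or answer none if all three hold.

parity

azimuthal sum: 0 − 1 + 1 = 0  ✓
2 ≤ 3 ≤ 4 (triangle on l)  ✓
L = 1 + 3 + 3 = 7 (odd)  ✗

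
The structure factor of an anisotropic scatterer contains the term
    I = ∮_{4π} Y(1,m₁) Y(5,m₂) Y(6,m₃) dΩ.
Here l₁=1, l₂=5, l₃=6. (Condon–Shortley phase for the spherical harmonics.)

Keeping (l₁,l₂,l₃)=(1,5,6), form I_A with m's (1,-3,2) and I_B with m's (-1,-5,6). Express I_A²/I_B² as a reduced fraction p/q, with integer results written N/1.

Same 1,5,6: normalisation and zero-m 3j drop out of the ratio.
A: Δ: 0! 2! 10! / 13! → 1/858; sum: t=0:+1/161280 = 1/161280; 3j²(1 5 6; 1 -3 2) = Δ·Π!·Σ² = 1/143  (sign +1)
B: Δ: 0! 2! 10! / 13! → 1/858; sum: t=0:+1/7257600 = 1/7257600; 3j²(1 5 6; -1 -5 6) = Δ·Π!·Σ² = 1/13  (sign +1)
I_A²/I_B² = (1/143)/(1/13) = 1/11

1/11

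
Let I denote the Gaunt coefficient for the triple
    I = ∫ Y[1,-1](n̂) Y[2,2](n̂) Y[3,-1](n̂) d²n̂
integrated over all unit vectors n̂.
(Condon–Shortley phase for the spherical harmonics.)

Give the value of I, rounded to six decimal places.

Rules hold: Σm=0, L=6 even, 1≤3≤3.
N = 3·5·7 = 105
Δ = 0!·2!·4!/7! = 1/105
Racah Σ t=0..0: t=0:+1/4 = 1/4
⇒ 3j(1 2 3; 0 0 0)² = 3/35, sgn -1
Racah Σ t=0..0: t=0:+1/48 = 1/48
⇒ 3j(1 2 3; -1 2 -1)² = 1/105, sgn +1
4πI² = N·(3j₀)²·(3jₘ)² = 3/35
I = -1·√(0.0857143/4π) = -0.08258890

-0.082589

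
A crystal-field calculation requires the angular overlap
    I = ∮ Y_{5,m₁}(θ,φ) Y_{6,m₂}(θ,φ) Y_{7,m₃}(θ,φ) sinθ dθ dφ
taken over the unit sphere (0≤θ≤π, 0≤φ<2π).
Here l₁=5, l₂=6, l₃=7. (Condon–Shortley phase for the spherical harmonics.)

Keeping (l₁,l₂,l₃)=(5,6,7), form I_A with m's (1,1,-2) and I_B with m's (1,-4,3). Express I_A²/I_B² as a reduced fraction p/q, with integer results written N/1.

17496/4225

Shared (l₁,l₂,l₃)=(5,6,7): N and (l;000)² cancel in I_A²/I_B².
A: Δ = 4!·6!·8!/19! = 1/174594420; Racah Σ t=0..4: t=0:+1/5806080 t=1:−1/311040 t=2:+1/138240 t=3:−1/414720 t=4:+1/12441600 = 1/537600; ⇒ 3j(5 6 7; 1 1 -2)² = 2916/323323, sgn -1
B: Δ = 4!·6!·8!/19! = 1/174594420; Racah Σ t=0..2: t=0:+1/1658880 t=1:−1/1088640 t=2:+1/7741440 = -13/69672960; ⇒ 3j(5 6 7; 1 -4 3)² = 325/149226, sgn -1
I_A²/I_B² = (2916/323323)/(325/149226) = 17496/4225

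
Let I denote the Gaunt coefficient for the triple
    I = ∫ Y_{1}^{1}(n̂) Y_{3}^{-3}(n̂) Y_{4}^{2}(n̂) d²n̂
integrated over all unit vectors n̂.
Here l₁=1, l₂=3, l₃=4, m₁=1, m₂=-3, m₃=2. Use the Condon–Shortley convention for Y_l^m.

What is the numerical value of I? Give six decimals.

0.061558

Rules hold: Σm=0, L=8 even, 2≤4≤4.
N = 3·7·9 = 189
Δ = 0!·2!·6!/9! = 1/252
Racah Σ t=0..0: t=0:+1/36 = 1/36
⇒ 3j(1 3 4; 0 0 0)² = 4/63, sgn +1
Racah Σ t=0..0: t=0:+1/1440 = 1/1440
⇒ 3j(1 3 4; 1 -3 2)² = 1/252, sgn +1
4πI² = N·(3j₀)²·(3jₘ)² = 1/21
I = +1·√(0.047619/4π) = 0.06155813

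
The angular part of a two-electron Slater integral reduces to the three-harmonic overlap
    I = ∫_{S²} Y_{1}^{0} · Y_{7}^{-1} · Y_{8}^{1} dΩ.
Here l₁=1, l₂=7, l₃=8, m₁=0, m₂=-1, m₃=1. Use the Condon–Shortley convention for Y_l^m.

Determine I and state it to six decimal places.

Checks pass: Σm=0; 16 even; l₃=8∈[6,8].
(2·1+1)(2·7+1)(2·8+1) = 765
Δ: 0! 2! 14! / 17! → 1/2040
sum: t=0:+1/25401600 = 1/25401600
3j²(1 7 8; 0 0 0) = Δ·Π!·Σ² = 8/255  (sign +1)
sum: t=0:+1/29030400 = 1/29030400
3j²(1 7 8; 0 -1 1) = Δ·Π!·Σ² = 21/680  (sign -1)
combine: 4πI² = 765·8/255·21/680 = 63/85
take √, sign -1: I = -0.24285994

-0.242860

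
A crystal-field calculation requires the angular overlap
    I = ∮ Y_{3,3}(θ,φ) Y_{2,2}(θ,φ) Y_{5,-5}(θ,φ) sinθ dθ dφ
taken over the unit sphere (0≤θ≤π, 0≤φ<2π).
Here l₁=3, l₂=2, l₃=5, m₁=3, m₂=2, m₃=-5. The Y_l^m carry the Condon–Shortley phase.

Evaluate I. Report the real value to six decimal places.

-0.347235

Checks pass: Σm=0; 10 even; l₃=5∈[1,5].
(2·3+1)(2·2+1)(2·5+1) = 385
Δ: 0! 6! 4! / 11! → 1/2310
sum: t=0:+1/144 = 1/144
3j²(3 2 5; 0 0 0) = Δ·Π!·Σ² = 10/231  (sign -1)
sum: t=0:+1/17280 = 1/17280
3j²(3 2 5; 3 2 -5) = Δ·Π!·Σ² = 1/11  (sign +1)
combine: 4πI² = 385·10/231·1/11 = 50/33
take √, sign -1: I = -0.34723469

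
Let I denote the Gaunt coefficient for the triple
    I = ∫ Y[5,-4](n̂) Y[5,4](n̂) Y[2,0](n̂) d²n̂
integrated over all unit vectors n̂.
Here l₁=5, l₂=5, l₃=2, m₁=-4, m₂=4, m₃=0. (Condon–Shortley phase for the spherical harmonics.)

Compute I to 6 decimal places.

-0.097044

Checks pass: Σm=0; 12 even; l₃=2∈[0,10].
(2·5+1)(2·5+1)(2·2+1) = 605
Δ: 8! 2! 2! / 13! → 1/38610
sum: t=3:−1/2880 t=4:+1/576 t=5:−1/2880 = 1/960
3j²(5 5 2; 0 0 0) = Δ·Π!·Σ² = 10/429  (sign +1)
sum: t=7:−1/20160 t=8:+1/40320 = -1/40320
3j²(5 5 2; -4 4 0) = Δ·Π!·Σ² = 6/715  (sign -1)
combine: 4πI² = 605·10/429·6/715 = 20/169
take √, sign -1: I = -0.09704356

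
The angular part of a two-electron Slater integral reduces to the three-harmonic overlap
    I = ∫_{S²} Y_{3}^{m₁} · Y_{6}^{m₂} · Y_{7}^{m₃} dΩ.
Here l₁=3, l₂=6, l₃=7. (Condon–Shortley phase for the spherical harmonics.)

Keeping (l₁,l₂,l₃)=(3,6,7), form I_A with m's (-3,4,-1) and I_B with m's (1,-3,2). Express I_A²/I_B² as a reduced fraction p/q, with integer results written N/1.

Same 3,6,7: normalisation and zero-m 3j drop out of the ratio.
A: Δ: 2! 4! 10! / 17! → 1/2042040; sum: t=2:+1/3870720 = 1/3870720; 3j²(3 6 7; -3 4 -1) = Δ·Π!·Σ² = 675/136136  (sign +1)
B: Δ: 2! 4! 10! / 17! → 1/2042040; sum: t=0:+1/241920 t=1:−1/483840 t=2:+1/17418240 = 37/17418240; 3j²(3 6 7; 1 -3 2) = Δ·Π!·Σ² = 1369/136136  (sign -1)
I_A²/I_B² = (675/136136)/(1369/136136) = 675/1369

675/1369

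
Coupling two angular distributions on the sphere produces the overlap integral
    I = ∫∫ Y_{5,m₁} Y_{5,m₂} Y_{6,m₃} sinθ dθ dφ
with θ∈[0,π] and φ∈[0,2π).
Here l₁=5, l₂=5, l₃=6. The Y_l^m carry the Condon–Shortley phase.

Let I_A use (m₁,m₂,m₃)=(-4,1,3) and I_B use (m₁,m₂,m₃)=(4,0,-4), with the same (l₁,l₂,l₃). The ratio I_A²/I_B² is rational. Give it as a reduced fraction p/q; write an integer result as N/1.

1/16

Same 5,5,6: normalisation and zero-m 3j drop out of the ratio.
A: Δ: 4! 6! 6! / 17! → 1/28588560; sum: t=3:−1/155520 t=4:+1/138240 = 1/1244160; 3j²(5 5 6; -4 1 3) = Δ·Π!·Σ² = 3/9724  (sign -1)
B: Δ: 4! 6! 6! / 17! → 1/28588560; sum: t=0:+1/345600 t=1:−1/207360 = -1/518400; 3j²(5 5 6; 4 0 -4) = Δ·Π!·Σ² = 12/2431  (sign -1)
I_A²/I_B² = (3/9724)/(12/2431) = 1/16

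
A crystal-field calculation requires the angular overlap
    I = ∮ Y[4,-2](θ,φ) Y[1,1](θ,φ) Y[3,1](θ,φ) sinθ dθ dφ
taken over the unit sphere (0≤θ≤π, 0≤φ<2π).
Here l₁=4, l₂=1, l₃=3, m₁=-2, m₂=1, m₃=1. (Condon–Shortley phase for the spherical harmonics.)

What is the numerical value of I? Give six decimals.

Checks pass: Σm=0; 8 even; l₃=3∈[3,5].
(2·4+1)(2·1+1)(2·3+1) = 189
Δ: 2! 6! 0! / 9! → 1/252
sum: t=1:−1/36 = -1/36
3j²(4 1 3; 0 0 0) = Δ·Π!·Σ² = 4/63  (sign +1)
sum: t=2:+1/96 = 1/96
3j²(4 1 3; -2 1 1) = Δ·Π!·Σ² = 5/84  (sign +1)
combine: 4πI² = 189·4/63·5/84 = 5/7
take √, sign +1: I = 0.23841361

0.238414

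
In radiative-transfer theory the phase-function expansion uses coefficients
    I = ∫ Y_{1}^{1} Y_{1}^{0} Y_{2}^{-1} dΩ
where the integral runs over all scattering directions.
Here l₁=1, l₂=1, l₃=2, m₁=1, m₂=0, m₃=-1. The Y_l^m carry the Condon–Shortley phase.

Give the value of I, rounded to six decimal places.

Rules hold: Σm=0, L=4 even, 0≤2≤2.
N = 3·3·5 = 45
Δ = 0!·2!·2!/5! = 1/30
Racah Σ t=0..0: t=0:+1/1 = 1/1
⇒ 3j(1 1 2; 0 0 0)² = 2/15, sgn +1
Racah Σ t=0..0: t=0:+1/2 = 1/2
⇒ 3j(1 1 2; 1 0 -1)² = 1/10, sgn -1
4πI² = N·(3j₀)²·(3jₘ)² = 3/5
I = -1·√(0.6/4π) = -0.21850969

-0.218510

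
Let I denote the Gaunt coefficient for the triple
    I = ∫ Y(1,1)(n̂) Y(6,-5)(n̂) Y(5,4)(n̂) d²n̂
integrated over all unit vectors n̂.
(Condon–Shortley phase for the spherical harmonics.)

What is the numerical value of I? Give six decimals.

Rules hold: Σm=0, L=12 even, 5≤5≤7.
N = 3·13·11 = 429
Δ = 2!·0!·10!/13! = 1/858
Racah Σ t=1..1: t=1:−1/14400 = -1/14400
⇒ 3j(1 6 5; 0 0 0)² = 6/143, sgn +1
Racah Σ t=0..0: t=0:+1/725760 = 1/725760
⇒ 3j(1 6 5; 1 -5 4)² = 5/78, sgn -1
4πI² = N·(3j₀)²·(3jₘ)² = 15/13
I = -1·√(1.15385/4π) = -0.30301841

-0.303018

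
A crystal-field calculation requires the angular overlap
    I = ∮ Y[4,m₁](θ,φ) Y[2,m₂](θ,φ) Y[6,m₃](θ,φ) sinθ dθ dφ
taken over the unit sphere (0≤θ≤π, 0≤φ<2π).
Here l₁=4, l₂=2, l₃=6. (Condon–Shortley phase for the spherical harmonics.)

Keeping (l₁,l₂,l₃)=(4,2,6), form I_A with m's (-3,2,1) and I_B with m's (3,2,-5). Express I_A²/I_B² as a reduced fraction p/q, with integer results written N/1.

1/66

Same 4,2,6: normalisation and zero-m 3j drop out of the ratio.
A: Δ: 0! 8! 4! / 13! → 1/6435; sum: t=0:+1/120960 = 1/120960; 3j²(4 2 6; -3 2 1) = Δ·Π!·Σ² = 1/1287  (sign -1)
B: Δ: 0! 8! 4! / 13! → 1/6435; sum: t=0:+1/120960 = 1/120960; 3j²(4 2 6; 3 2 -5) = Δ·Π!·Σ² = 2/39  (sign -1)
I_A²/I_B² = (1/1287)/(2/39) = 1/66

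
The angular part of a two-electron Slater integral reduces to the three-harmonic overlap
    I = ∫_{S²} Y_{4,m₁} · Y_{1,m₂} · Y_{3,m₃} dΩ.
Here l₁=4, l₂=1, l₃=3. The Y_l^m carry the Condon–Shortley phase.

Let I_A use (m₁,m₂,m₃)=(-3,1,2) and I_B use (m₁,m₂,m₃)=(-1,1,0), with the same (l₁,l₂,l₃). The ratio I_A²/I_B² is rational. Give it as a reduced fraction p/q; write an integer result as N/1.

Same 4,1,3: normalisation and zero-m 3j drop out of the ratio.
A: Δ: 2! 6! 0! / 9! → 1/252; sum: t=2:+1/240 = 1/240; 3j²(4 1 3; -3 1 2) = Δ·Π!·Σ² = 1/12  (sign -1)
B: Δ: 2! 6! 0! / 9! → 1/252; sum: t=2:+1/72 = 1/72; 3j²(4 1 3; -1 1 0) = Δ·Π!·Σ² = 5/126  (sign -1)
I_A²/I_B² = (1/12)/(5/126) = 21/10

21/10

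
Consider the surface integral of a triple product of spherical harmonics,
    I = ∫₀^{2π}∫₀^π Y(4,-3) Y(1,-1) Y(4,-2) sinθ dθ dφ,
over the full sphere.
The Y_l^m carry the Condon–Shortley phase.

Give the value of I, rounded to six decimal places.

0.000000

-3 − 1 − 2 = -6 ≠ 0: azimuthal integral kills it; I = 0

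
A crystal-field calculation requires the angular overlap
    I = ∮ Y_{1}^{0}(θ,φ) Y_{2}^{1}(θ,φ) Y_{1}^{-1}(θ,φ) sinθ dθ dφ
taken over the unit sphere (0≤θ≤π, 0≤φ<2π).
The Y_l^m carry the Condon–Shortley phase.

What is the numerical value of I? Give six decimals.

Checks pass: Σm=0; 4 even; l₃=1∈[1,3].
(2·1+1)(2·2+1)(2·1+1) = 45
Δ: 2! 0! 2! / 5! → 1/30
sum: t=1:−1/1 = -1/1
3j²(1 2 1; 0 0 0) = Δ·Π!·Σ² = 2/15  (sign +1)
sum: t=1:−1/2 = -1/2
3j²(1 2 1; 0 1 -1) = Δ·Π!·Σ² = 1/10  (sign -1)
combine: 4πI² = 45·2/15·1/10 = 3/5
take √, sign -1: I = -0.21850969

-0.218510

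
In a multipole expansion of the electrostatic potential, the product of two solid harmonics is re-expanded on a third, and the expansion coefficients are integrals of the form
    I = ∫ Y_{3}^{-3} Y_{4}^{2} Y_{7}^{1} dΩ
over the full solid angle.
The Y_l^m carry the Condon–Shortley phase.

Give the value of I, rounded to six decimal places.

-0.035654

m-sum 0 ✓  L=14 even ✓  1≤7≤7 ✓
Π(2lᵢ+1) = 7×9×15 = 945
triangle coeff Δ(3,4,7) = 1/45045
Σ_t [0,0]: t=0:+1/20736 = 1/20736
(3j)²=35/1287 [(3 4 7; 0 0 0)], sign=-1
Σ_t [0,0]: t=0:+1/1036800 = 1/1036800
(3j)²=4/6435 [(3 4 7; -3 2 1)], sign=+1
⇒ 4πI² = 980/61347
I = (-1)√(980/61347/(4π)) = -0.03565426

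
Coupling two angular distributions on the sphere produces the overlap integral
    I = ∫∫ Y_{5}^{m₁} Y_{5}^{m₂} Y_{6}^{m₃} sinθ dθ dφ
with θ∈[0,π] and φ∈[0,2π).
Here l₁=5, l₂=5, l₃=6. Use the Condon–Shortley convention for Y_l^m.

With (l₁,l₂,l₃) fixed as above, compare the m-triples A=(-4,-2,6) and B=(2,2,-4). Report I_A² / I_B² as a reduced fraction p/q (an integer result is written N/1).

11/8

l's match ⇒ only the (l;m) 3-j factors differ between A and B.
A: triangle coeff Δ(5,5,6) = 1/28588560; Σ_t [3,3]: t=3:−1/3110400 = -1/3110400; (3j)²=21/1105 [(5 5 6; -4 -2 6)], sign=-1
B: triangle coeff Δ(5,5,6) = 1/28588560; Σ_t [1,3]: t=1:−1/207360 t=2:+1/57600 t=3:−1/207360 = 1/129600; (3j)²=168/12155 [(5 5 6; 2 2 -4)], sign=+1
I_A²/I_B² = (21/1105)/(168/12155) = 11/8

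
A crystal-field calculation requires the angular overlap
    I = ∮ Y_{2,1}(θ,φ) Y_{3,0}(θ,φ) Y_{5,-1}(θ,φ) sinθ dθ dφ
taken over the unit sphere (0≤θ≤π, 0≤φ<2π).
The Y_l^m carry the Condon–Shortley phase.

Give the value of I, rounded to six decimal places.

Checks pass: Σm=0; 10 even; l₃=5∈[1,5].
(2·2+1)(2·3+1)(2·5+1) = 385
Δ: 0! 4! 6! / 11! → 1/2310
sum: t=0:+1/144 = 1/144
3j²(2 3 5; 0 0 0) = Δ·Π!·Σ² = 10/231  (sign -1)
sum: t=0:+1/216 = 1/216
3j²(2 3 5; 1 0 -1) = Δ·Π!·Σ² = 8/231  (sign +1)
combine: 4πI² = 385·10/231·8/231 = 400/693
take √, sign -1: I = -0.21431790

-0.214318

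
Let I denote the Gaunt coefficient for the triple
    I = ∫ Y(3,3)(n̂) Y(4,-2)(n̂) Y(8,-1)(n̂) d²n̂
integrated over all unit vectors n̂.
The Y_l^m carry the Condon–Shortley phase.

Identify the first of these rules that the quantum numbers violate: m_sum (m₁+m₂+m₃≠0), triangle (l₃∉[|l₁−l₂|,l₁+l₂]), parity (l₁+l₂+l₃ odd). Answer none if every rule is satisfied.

azimuthal sum: 3 − 2 − 1 = 0  ✓
1 ≤ 8 ≤ 7 (triangle on l)  ✗
L = 3 + 4 + 8 = 15 (odd)

triangle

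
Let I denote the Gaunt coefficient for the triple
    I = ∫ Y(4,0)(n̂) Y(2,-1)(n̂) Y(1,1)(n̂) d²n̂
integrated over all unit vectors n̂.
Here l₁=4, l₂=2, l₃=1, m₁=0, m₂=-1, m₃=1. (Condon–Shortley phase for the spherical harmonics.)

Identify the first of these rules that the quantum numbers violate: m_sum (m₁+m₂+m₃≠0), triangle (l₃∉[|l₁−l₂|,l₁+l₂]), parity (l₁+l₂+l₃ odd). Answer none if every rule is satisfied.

Σmᵢ = 0  ✓
l₃∈[|l₁−l₂|,l₁+l₂]=[2,6], have l₃=1  ✗
Σlᵢ = 7 ⇒ odd

triangle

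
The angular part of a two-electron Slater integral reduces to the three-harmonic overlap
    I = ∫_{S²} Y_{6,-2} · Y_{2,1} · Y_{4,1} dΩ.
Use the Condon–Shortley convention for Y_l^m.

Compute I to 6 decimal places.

Checks pass: Σm=0; 12 even; l₃=4∈[4,8].
(2·6+1)(2·2+1)(2·4+1) = 585
Δ: 4! 8! 0! / 13! → 1/6435
sum: t=2:+1/2304 = 1/2304
3j²(6 2 4; 0 0 0) = Δ·Π!·Σ² = 5/143  (sign +1)
sum: t=3:−1/4320 = -1/4320
3j²(6 2 4; -2 1 1) = Δ·Π!·Σ² = 224/6435  (sign +1)
combine: 4πI² = 585·5/143·224/6435 = 1120/1573
take √, sign +1: I = 0.23803440

0.238034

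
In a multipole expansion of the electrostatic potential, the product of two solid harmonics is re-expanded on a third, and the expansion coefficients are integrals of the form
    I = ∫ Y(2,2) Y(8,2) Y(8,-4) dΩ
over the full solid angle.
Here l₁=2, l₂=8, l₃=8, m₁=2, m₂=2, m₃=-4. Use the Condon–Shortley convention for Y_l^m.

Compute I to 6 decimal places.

-0.170580

m-sum 0 ✓  L=18 even ✓  6≤8≤10 ✓
Π(2lᵢ+1) = 5×17×17 = 1445
triangle coeff Δ(2,8,8) = 1/348840
Σ_t [0,2]: t=0:+1/116121600 t=1:−1/25401600 t=2:+1/116121600 = -1/45158400
(3j)²=24/1615 [(2 8 8; 0 0 0)], sign=-1
Σ_t [0,0]: t=0:+1/348364800 = 1/348364800
(3j)²=11/646 [(2 8 8; 2 2 -4)], sign=+1
⇒ 4πI² = 132/361
I = (-1)√(132/361/(4π)) = -0.17058013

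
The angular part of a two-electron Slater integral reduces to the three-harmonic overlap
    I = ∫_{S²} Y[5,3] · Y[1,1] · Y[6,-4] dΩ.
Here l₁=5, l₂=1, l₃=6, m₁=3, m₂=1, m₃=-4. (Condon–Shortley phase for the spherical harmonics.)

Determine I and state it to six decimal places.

m-sum 0 ✓  L=12 even ✓  4≤6≤6 ✓
Π(2lᵢ+1) = 11×3×13 = 429
triangle coeff Δ(5,1,6) = 1/858
Σ_t [0,0]: t=0:+1/14400 = 1/14400
(3j)²=6/143 [(5 1 6; 0 0 0)], sign=+1
Σ_t [0,0]: t=0:+1/161280 = 1/161280
(3j)²=15/286 [(5 1 6; 3 1 -4)], sign=+1
⇒ 4πI² = 135/143
I = (+1)√(135/143/(4π)) = 0.27409047

0.274090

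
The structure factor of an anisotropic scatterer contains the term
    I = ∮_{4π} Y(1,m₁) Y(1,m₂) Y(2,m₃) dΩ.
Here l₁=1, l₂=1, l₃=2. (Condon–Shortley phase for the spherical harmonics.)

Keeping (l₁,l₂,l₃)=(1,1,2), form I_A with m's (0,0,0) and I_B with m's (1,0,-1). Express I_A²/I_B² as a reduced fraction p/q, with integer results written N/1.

4/3

Same 1,1,2: normalisation and zero-m 3j drop out of the ratio.
A: Δ: 0! 2! 2! / 5! → 1/30; sum: t=0:+1/1 = 1/1; 3j²(1 1 2; 0 0 0) = Δ·Π!·Σ² = 2/15  (sign +1)
B: Δ: 0! 2! 2! / 5! → 1/30; sum: t=0:+1/2 = 1/2; 3j²(1 1 2; 1 0 -1) = Δ·Π!·Σ² = 1/10  (sign -1)
I_A²/I_B² = (2/15)/(1/10) = 4/3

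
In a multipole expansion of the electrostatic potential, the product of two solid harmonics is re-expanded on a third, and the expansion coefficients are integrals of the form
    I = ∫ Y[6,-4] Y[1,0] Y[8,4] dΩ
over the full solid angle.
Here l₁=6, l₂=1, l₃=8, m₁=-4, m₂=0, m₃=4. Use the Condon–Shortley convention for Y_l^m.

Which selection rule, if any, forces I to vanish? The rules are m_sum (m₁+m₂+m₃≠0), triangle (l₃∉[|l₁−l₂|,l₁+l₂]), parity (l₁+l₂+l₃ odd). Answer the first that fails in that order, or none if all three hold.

m₁+m₂+m₃ = -4 + 0 + 4 = 0  ✓
triangle: |6−1|=5 ≤ l₃=8 ≤ 6+1=7  ✗
parity: l₁+l₂+l₃ = 15 is odd

triangle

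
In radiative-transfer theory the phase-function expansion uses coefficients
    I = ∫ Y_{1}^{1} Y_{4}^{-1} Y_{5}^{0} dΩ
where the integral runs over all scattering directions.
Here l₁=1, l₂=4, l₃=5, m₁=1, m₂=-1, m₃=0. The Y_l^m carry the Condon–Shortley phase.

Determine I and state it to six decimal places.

Checks pass: Σm=0; 10 even; l₃=5∈[3,5].
(2·1+1)(2·4+1)(2·5+1) = 297
Δ: 0! 2! 8! / 11! → 1/495
sum: t=0:+1/576 = 1/576
3j²(1 4 5; 0 0 0) = Δ·Π!·Σ² = 5/99  (sign -1)
sum: t=0:+1/1440 = 1/1440
3j²(1 4 5; 1 -1 0) = Δ·Π!·Σ² = 2/99  (sign -1)
combine: 4πI² = 297·5/99·2/99 = 10/33
take √, sign +1: I = 0.15528807

0.155288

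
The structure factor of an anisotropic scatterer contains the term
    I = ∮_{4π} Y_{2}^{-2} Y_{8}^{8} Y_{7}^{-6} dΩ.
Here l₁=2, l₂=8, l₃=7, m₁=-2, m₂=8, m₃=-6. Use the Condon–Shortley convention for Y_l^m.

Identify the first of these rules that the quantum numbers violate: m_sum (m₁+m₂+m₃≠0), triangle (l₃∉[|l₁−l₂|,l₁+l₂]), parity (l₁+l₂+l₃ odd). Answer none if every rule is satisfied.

m₁+m₂+m₃ = -2 + 8 − 6 = 0  ✓
triangle: |2−8|=6 ≤ l₃=7 ≤ 2+8=10  ✓
parity: l₁+l₂+l₃ = 17 is odd  ✗

parity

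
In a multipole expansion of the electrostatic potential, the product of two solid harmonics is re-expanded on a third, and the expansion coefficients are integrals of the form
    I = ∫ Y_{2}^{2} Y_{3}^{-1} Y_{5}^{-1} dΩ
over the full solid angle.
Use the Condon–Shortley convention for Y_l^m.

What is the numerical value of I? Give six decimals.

-0.092802

m-sum 0 ✓  L=10 even ✓  1≤5≤5 ✓
Π(2lᵢ+1) = 5×7×11 = 385
triangle coeff Δ(2,3,5) = 1/2310
Σ_t [0,0]: t=0:+1/144 = 1/144
(3j)²=10/231 [(2 3 5; 0 0 0)], sign=-1
Σ_t [0,0]: t=0:+1/1152 = 1/1152
(3j)²=1/154 [(2 3 5; 2 -1 -1)], sign=+1
⇒ 4πI² = 25/231
I = (-1)√(25/231/(4π)) = -0.09280237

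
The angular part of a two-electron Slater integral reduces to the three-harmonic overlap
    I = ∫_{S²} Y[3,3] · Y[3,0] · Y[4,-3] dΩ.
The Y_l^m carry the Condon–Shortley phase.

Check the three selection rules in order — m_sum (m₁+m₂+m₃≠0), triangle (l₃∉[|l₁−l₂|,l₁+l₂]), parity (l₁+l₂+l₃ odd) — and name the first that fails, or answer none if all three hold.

m₁+m₂+m₃ = 3 + 0 − 3 = 0  ✓
triangle: |3−3|=0 ≤ l₃=4 ≤ 3+3=6  ✓
parity: l₁+l₂+l₃ = 10 is even  ✓

none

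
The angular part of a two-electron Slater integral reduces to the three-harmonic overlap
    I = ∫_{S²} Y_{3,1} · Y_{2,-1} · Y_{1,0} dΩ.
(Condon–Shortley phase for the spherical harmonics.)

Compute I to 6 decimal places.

m-sum 0 ✓  L=6 even ✓  1≤1≤5 ✓
Π(2lᵢ+1) = 7×5×3 = 105
triangle coeff Δ(3,2,1) = 1/105
Σ_t [2,2]: t=2:+1/4 = 1/4
(3j)²=3/35 [(3 2 1; 0 0 0)], sign=-1
Σ_t [1,1]: t=1:−1/6 = -1/6
(3j)²=8/105 [(3 2 1; 1 -1 0)], sign=+1
⇒ 4πI² = 24/35
I = (-1)√(24/35/(4π)) = -0.23359668

-0.233597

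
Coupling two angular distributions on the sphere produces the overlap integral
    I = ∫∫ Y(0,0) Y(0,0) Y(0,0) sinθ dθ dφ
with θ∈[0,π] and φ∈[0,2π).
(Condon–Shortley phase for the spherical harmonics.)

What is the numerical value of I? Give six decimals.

Rules hold: Σm=0, L=0 even, 0≤0≤0.
N = 1·1·1 = 1
Δ = 0!·0!·0!/1! = 1/1
Racah Σ t=0..0: t=0:+1/1 = 1/1
⇒ 3j(0 0 0; 0 0 0)² = 1/1, sgn +1
(m-triple is (0,0,0) — same symbol as above.)
4πI² = N·(3j₀)²·(3jₘ)² = 1/1
I = +1·√(1/4π) = 0.28209479

0.282095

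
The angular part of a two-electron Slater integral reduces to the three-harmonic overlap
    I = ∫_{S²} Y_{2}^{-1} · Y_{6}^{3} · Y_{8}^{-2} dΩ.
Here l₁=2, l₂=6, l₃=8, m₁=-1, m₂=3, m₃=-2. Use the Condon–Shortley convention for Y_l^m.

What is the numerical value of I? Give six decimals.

Rules hold: Σm=0, L=16 even, 4≤8≤8.
N = 5·13·17 = 1105
Δ = 0!·4!·12!/17! = 1/30940
Racah Σ t=0..0: t=0:+1/2073600 = 1/2073600
⇒ 3j(2 6 8; 0 0 0)² = 28/1105, sgn +1
Racah Σ t=0..0: t=0:+1/13063680 = 1/13063680
⇒ 3j(2 6 8; -1 3 -2)² = 10/1547, sgn +1
4πI² = N·(3j₀)²·(3jₘ)² = 40/221
I = +1·√(0.180995/4π) = 0.12001318

0.120013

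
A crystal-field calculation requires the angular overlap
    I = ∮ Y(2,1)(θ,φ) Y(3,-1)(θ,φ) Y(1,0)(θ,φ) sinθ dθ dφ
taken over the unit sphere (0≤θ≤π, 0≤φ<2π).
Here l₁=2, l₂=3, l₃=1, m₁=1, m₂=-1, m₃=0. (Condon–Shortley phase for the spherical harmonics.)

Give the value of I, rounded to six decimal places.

Checks pass: Σm=0; 6 even; l₃=1∈[1,5].
(2·2+1)(2·3+1)(2·1+1) = 105
Δ: 4! 0! 2! / 7! → 1/105
sum: t=2:+1/4 = 1/4
3j²(2 3 1; 0 0 0) = Δ·Π!·Σ² = 3/35  (sign -1)
sum: t=1:−1/6 = -1/6
3j²(2 3 1; 1 -1 0) = Δ·Π!·Σ² = 8/105  (sign +1)
combine: 4πI² = 105·3/35·8/105 = 24/35
take √, sign -1: I = -0.23359668

-0.233597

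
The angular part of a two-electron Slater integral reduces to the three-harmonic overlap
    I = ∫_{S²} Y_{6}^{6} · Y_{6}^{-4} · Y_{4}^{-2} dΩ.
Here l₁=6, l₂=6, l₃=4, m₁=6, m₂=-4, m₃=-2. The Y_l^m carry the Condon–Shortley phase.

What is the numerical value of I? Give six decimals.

0.174397

m-sum 0 ✓  L=16 even ✓  0≤4≤12 ✓
Π(2lᵢ+1) = 13×13×9 = 1521
triangle coeff Δ(6,6,4) = 1/15315300
Σ_t [2,6]: t=2:+1/829440 t=3:−1/25920 t=4:+1/9216 t=5:−1/25920 t=6:+1/829440 = 7/207360
(3j)²=28/2431 [(6 6 4; 0 0 0)], sign=+1
Σ_t [0,0]: t=0:+1/3870720 = 1/3870720
(3j)²=135/6188 [(6 6 4; 6 -4 -2)], sign=+1
⇒ 4πI² = 1215/3179
I = (+1)√(1215/3179/(4π)) = 0.17439657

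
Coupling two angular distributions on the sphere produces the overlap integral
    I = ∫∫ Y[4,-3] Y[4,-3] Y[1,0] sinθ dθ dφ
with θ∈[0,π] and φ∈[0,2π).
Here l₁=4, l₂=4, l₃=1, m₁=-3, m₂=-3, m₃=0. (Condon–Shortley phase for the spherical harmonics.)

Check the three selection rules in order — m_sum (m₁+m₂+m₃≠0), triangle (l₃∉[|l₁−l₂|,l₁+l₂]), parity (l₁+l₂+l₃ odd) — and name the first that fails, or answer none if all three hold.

m_sum

m₁+m₂+m₃ = -3 − 3 + 0 = -6  ✗
triangle: |4−4|=0 ≤ l₃=1 ≤ 4+4=8
parity: l₁+l₂+l₃ = 9 is odd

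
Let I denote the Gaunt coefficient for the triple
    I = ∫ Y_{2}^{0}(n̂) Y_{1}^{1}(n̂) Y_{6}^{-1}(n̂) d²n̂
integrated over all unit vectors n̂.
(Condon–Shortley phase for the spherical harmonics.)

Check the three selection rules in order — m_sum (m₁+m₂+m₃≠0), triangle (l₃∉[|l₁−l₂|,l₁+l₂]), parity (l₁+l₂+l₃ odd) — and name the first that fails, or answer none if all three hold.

triangle

azimuthal sum: 0 + 1 − 1 = 0  ✓
1 ≤ 6 ≤ 3 (triangle on l)  ✗
L = 2 + 1 + 6 = 9 (odd)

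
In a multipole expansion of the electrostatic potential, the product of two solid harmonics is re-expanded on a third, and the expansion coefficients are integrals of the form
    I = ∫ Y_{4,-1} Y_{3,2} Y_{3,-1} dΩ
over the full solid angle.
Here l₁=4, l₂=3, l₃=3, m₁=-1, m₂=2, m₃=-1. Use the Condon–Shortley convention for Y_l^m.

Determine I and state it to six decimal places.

0.145070

Rules hold: Σm=0, L=10 even, 1≤3≤7.
N = 9·7·7 = 441
Δ = 4!·4!·2!/11! = 1/34650
Racah Σ t=1..3: t=1:−1/72 t=2:+1/16 t=3:−1/72 = 5/144
⇒ 3j(4 3 3; 0 0 0)² = 2/77, sgn -1
Racah Σ t=3..4: t=3:−1/48 t=4:+1/144 = -1/72
⇒ 3j(4 3 3; -1 2 -1)² = 16/693, sgn -1
4πI² = N·(3j₀)²·(3jₘ)² = 32/121
I = +1·√(0.264463/4π) = 0.14506992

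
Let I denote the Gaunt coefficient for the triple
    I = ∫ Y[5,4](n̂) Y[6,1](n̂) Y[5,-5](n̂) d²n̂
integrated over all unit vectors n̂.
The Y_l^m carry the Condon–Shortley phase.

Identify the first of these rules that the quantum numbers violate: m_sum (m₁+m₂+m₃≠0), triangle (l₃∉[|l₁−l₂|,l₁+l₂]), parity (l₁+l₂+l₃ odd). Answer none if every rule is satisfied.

Σmᵢ = 0  ✓
l₃∈[|l₁−l₂|,l₁+l₂]=[1,11], have l₃=5  ✓
Σlᵢ = 16 ⇒ even  ✓

none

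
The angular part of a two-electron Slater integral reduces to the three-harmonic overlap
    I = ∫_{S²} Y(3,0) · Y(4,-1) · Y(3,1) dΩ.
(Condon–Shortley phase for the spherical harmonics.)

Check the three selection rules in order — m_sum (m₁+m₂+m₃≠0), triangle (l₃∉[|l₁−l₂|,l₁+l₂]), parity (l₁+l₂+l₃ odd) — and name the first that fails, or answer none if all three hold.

none

Σmᵢ = 0  ✓
l₃∈[|l₁−l₂|,l₁+l₂]=[1,7], have l₃=3  ✓
Σlᵢ = 10 ⇒ even  ✓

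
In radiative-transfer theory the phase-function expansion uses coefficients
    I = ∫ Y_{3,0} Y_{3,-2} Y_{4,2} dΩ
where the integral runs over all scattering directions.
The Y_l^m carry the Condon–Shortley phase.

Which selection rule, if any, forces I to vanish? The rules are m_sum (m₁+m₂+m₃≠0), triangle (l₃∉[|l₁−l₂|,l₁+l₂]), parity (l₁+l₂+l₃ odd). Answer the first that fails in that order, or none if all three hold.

none

m₁+m₂+m₃ = 0 − 2 + 2 = 0  ✓
triangle: |3−3|=0 ≤ l₃=4 ≤ 3+3=6  ✓
parity: l₁+l₂+l₃ = 10 is even  ✓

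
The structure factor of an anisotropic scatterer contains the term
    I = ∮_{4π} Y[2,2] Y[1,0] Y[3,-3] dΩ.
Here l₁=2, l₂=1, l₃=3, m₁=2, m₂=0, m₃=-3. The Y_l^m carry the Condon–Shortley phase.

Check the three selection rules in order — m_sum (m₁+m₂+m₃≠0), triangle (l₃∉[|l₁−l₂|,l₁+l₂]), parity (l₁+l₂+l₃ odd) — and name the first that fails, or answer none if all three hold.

m_sum

m₁+m₂+m₃ = 2 + 0 − 3 = -1  ✗
triangle: |2−1|=1 ≤ l₃=3 ≤ 2+1=3
parity: l₁+l₂+l₃ = 6 is even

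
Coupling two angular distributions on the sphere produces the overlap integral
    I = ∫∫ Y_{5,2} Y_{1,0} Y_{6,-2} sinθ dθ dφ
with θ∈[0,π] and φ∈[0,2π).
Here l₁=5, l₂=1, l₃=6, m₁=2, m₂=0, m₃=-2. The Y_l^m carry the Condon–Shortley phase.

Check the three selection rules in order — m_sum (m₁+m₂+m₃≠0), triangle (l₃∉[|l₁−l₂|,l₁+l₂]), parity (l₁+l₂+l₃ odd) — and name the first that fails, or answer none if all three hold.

none

m₁+m₂+m₃ = 2 + 0 − 2 = 0  ✓
triangle: |5−1|=4 ≤ l₃=6 ≤ 5+1=6  ✓
parity: l₁+l₂+l₃ = 12 is even  ✓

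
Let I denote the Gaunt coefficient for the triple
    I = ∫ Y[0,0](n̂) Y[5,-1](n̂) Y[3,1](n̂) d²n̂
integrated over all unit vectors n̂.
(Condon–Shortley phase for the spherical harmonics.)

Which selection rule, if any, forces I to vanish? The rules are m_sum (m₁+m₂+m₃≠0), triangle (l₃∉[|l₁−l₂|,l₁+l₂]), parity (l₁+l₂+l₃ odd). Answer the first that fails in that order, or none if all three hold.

triangle

azimuthal sum: 0 − 1 + 1 = 0  ✓
5 ≤ 3 ≤ 5 (triangle on l)  ✗
L = 0 + 5 + 3 = 8 (even)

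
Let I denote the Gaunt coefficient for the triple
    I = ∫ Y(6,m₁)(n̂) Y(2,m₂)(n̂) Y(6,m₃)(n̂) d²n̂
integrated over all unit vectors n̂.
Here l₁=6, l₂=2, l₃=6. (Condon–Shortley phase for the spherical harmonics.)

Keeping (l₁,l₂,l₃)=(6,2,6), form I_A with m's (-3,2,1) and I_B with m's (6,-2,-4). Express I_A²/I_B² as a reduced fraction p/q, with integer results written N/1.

l's match ⇒ only the (l;m) 3-j factors differ between A and B.
A: triangle coeff Δ(6,2,6) = 1/90090; Σ_t [2,2]: t=2:+1/120960 = 1/120960; (3j)²=24/1001 [(6 2 6; -3 2 1)], sign=-1
B: triangle coeff Δ(6,2,6) = 1/90090; Σ_t [0,0]: t=0:+1/14515200 = 1/14515200; (3j)²=2/455 [(6 2 6; 6 -2 -4)], sign=+1
I_A²/I_B² = (24/1001)/(2/455) = 60/11

60/11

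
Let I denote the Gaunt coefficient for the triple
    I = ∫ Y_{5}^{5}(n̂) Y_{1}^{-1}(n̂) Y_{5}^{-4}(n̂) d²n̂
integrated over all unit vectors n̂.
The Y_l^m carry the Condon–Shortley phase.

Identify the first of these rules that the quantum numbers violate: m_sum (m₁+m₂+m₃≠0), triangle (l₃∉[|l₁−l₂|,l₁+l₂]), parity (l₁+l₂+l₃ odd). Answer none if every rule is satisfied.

parity

Σmᵢ = 0  ✓
l₃∈[|l₁−l₂|,l₁+l₂]=[4,6], have l₃=5  ✓
Σlᵢ = 11 ⇒ odd  ✗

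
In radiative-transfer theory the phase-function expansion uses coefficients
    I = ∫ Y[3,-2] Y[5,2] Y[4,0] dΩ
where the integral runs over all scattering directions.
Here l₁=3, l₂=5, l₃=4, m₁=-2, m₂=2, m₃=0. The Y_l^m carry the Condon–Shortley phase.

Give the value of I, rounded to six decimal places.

-0.065427

Checks pass: Σm=0; 12 even; l₃=4∈[2,8].
(2·3+1)(2·5+1)(2·4+1) = 693
Δ: 4! 2! 6! / 13! → 1/180180
sum: t=1:−1/576 t=2:+1/144 t=3:−1/576 = 1/288
3j²(3 5 4; 0 0 0) = Δ·Π!·Σ² = 20/1001  (sign +1)
sum: t=3:−1/576 t=4:+1/864 = -1/1728
3j²(3 5 4; -2 2 0) = Δ·Π!·Σ² = 5/1287  (sign -1)
combine: 4πI² = 693·20/1001·5/1287 = 100/1859
take √, sign -1: I = -0.06542675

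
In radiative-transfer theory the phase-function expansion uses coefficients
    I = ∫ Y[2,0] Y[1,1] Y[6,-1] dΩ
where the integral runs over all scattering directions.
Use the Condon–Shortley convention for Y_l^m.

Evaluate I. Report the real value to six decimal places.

triangle: need 1≤l₃≤3, have 6; I=0

0.000000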